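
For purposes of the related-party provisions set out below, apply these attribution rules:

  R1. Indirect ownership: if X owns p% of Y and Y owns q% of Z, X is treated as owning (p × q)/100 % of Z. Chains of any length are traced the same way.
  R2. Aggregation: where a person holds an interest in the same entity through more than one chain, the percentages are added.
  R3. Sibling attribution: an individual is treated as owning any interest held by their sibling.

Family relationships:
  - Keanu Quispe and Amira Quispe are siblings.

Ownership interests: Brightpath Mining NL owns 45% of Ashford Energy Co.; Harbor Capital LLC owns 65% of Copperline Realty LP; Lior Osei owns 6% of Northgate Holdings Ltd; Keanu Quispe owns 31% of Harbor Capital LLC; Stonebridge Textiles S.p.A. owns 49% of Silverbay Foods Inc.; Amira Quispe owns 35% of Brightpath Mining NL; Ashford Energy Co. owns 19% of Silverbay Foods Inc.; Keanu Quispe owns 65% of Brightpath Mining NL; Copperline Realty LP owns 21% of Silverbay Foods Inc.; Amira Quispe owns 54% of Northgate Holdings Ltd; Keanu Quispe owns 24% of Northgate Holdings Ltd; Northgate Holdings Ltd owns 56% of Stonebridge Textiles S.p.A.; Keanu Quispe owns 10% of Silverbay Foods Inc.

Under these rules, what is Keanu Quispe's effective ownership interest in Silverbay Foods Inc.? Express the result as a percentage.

44.1847%

By sibling attribution (R3), Keanu Quispe is treated as also owning Amira Quispe's interest in Brightpath Mining NL, giving 65% + 35% = 100%.
By sibling attribution (R3), Keanu Quispe is treated as also owning Amira Quispe's interest in Northgate Holdings Ltd, giving 24% + 54% = 78%.
Chain via Brightpath Mining NL → Ashford Energy Co. (R1): 100% × 45% × 19% = 8.55% of Silverbay Foods Inc.
Chain via Northgate Holdings Ltd → Stonebridge Textiles S.p.A. (R1): 78% × 56% × 49% = 21.4032% of Silverbay Foods Inc.
Chain via Harbor Capital LLC → Copperline Realty LP (R1): 31% × 65% × 21% = 4.2315% of Silverbay Foods Inc.
Direct interest in Silverbay Foods Inc: 10%.
Aggregating (R2): 8.55% + 21.4032% + 4.2315% + 10% = 44.1847%.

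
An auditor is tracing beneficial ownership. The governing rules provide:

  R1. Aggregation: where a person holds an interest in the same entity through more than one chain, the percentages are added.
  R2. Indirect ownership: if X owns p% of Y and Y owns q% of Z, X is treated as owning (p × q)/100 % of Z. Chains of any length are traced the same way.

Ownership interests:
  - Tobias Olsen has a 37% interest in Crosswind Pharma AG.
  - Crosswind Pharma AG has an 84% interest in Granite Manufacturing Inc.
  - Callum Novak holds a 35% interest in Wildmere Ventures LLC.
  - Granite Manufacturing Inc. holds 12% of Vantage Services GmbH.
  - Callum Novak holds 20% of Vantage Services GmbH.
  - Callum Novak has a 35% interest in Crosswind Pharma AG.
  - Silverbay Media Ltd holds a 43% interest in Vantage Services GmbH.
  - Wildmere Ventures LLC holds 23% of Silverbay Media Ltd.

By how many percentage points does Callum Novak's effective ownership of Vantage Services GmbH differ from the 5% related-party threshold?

21.9895

Chain via Wildmere Ventures LLC → Silverbay Media Ltd (R2): 35% × 23% × 43% = 3.4615% of Vantage Services GmbH.
Chain via Crosswind Pharma AG → Granite Manufacturing Inc. (R2): 35% × 84% × 12% = 3.528% of Vantage Services GmbH.
Direct interest in Vantage Services GmbH: 20%.
Aggregating (R1): 3.4615% + 3.528% + 20% = 26.9895%.
26.9895% exceeds the 5% threshold by 21.9895 percentage points.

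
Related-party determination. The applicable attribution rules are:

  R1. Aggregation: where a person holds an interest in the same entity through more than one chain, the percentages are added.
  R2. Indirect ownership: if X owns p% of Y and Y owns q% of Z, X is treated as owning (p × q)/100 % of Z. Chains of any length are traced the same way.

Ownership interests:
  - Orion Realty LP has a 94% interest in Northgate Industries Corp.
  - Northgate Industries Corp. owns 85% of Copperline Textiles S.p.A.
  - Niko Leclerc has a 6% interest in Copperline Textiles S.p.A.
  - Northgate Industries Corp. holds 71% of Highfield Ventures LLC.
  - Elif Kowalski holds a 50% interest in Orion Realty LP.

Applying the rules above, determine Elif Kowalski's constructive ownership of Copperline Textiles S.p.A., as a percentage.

39.95%

Chain via Orion Realty LP → Northgate Industries Corp. (R2): 50% × 94% × 85% = 39.95% of Copperline Textiles S.p.A.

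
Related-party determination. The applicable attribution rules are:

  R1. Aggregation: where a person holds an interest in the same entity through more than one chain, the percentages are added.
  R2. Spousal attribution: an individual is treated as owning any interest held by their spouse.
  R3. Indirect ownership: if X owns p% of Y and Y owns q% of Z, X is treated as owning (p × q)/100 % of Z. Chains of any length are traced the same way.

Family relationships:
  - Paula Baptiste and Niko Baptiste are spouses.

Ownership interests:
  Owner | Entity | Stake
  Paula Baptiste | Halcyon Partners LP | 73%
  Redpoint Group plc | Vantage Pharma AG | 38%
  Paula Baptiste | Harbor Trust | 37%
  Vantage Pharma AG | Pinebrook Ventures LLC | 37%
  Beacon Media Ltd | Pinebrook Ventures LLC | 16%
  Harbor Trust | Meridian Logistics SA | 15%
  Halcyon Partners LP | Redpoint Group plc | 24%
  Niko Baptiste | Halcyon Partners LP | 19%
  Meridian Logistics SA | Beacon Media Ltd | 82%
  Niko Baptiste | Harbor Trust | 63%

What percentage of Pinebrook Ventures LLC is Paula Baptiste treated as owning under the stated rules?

By spousal attribution (R2), Paula Baptiste is treated as also owning Niko Baptiste's interest in Halcyon Partners LP, giving 73% + 19% = 92%.
By spousal attribution (R2), Paula Baptiste is treated as also owning Niko Baptiste's interest in Harbor Trust, giving 37% + 63% = 100%.
Chain via Halcyon Partners LP → Redpoint Group plc → Vantage Pharma AG (R3): 92% × 24% × 38% × 37% = 3.104448% of Pinebrook Ventures LLC.
Chain via Harbor Trust → Meridian Logistics SA → Beacon Media Ltd (R3): 100% × 15% × 82% × 16% = 1.968% of Pinebrook Ventures LLC.
Aggregating (R1): 3.104448% + 1.968% = 5.072448%.

5.072448%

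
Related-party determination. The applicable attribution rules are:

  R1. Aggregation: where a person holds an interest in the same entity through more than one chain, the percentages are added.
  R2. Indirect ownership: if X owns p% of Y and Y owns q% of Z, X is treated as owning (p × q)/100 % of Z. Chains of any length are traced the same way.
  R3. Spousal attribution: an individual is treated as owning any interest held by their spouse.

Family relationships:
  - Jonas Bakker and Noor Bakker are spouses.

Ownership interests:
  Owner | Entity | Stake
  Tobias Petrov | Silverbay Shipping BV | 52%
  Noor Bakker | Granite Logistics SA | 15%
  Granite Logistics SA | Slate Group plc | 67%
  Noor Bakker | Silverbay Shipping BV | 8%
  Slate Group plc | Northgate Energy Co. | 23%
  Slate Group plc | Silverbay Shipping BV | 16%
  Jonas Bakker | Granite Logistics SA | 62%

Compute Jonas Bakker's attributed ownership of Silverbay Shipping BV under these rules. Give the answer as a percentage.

By spousal attribution (R3), Jonas Bakker is treated as also owning Noor Bakker's interest in Granite Logistics SA, giving 62% + 15% = 77%.
By spousal attribution (R3), Jonas Bakker is treated as owning Noor Bakker's 8% interest in Silverbay Shipping BV.
Chain via Granite Logistics SA → Slate Group plc (R2): 77% × 67% × 16% = 8.2544% of Silverbay Shipping BV.
Direct interest in Silverbay Shipping BV: 8%.
Aggregating (R1): 8.2544% + 8% = 16.2544%.

16.2544%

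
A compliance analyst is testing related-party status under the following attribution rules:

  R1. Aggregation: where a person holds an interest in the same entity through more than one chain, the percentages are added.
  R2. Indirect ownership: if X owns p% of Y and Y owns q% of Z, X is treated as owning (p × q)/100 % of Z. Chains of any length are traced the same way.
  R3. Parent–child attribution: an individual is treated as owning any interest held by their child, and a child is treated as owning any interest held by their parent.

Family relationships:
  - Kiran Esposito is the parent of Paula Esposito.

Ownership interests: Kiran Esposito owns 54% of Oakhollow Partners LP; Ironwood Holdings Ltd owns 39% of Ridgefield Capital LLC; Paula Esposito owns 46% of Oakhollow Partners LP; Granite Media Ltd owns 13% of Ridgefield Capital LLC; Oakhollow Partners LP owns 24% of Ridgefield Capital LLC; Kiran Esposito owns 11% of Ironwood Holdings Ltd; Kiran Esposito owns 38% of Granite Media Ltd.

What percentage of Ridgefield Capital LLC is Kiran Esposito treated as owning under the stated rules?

By parent–child attribution (R3), Kiran Esposito is treated as also owning Paula Esposito's interest in Oakhollow Partners LP, giving 54% + 46% = 100%.
Chain via Oakhollow Partners LP (R2): 100% × 24% = 24% of Ridgefield Capital LLC.
Chain via Granite Media Ltd (R2): 38% × 13% = 4.94% of Ridgefield Capital LLC.
Chain via Ironwood Holdings Ltd (R2): 11% × 39% = 4.29% of Ridgefield Capital LLC.
Aggregating (R1): 24% + 4.94% + 4.29% = 33.23%.

33.23%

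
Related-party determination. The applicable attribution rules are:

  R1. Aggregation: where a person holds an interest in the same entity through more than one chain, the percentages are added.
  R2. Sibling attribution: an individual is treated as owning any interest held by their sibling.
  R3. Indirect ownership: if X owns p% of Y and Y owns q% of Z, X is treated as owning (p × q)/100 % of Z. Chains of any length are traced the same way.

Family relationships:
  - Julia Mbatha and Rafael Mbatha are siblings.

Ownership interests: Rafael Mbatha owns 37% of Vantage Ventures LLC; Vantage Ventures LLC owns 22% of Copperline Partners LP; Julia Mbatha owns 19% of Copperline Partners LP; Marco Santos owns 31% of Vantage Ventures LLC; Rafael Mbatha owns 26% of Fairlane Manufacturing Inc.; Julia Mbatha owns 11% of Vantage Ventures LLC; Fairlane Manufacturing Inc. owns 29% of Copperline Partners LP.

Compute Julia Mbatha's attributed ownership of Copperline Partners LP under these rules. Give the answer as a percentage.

37.1%

By sibling attribution (R2), Julia Mbatha is treated as also owning Rafael Mbatha's interest in Vantage Ventures LLC, giving 11% + 37% = 48%.
By sibling attribution (R2), Julia Mbatha is treated as owning Rafael Mbatha's 26% interest in Fairlane Manufacturing Inc.
Chain via Vantage Ventures LLC (R3): 48% × 22% = 10.56% of Copperline Partners LP.
Direct interest in Copperline Partners LP: 19%.
Chain via Fairlane Manufacturing Inc. (R3): 26% × 29% = 7.54% of Copperline Partners LP.
Aggregating (R1): 10.56% + 19% + 7.54% = 37.1%.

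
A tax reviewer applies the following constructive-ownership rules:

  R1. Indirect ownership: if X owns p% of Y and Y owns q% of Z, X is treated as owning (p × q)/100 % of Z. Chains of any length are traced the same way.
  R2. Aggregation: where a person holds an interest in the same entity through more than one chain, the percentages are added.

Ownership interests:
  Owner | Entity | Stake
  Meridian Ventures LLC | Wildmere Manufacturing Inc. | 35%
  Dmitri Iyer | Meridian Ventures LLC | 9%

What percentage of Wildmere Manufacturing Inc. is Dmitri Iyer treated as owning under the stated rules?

3.15%

Chain via Meridian Ventures LLC (R1): 9% × 35% = 3.15% of Wildmere Manufacturing Inc.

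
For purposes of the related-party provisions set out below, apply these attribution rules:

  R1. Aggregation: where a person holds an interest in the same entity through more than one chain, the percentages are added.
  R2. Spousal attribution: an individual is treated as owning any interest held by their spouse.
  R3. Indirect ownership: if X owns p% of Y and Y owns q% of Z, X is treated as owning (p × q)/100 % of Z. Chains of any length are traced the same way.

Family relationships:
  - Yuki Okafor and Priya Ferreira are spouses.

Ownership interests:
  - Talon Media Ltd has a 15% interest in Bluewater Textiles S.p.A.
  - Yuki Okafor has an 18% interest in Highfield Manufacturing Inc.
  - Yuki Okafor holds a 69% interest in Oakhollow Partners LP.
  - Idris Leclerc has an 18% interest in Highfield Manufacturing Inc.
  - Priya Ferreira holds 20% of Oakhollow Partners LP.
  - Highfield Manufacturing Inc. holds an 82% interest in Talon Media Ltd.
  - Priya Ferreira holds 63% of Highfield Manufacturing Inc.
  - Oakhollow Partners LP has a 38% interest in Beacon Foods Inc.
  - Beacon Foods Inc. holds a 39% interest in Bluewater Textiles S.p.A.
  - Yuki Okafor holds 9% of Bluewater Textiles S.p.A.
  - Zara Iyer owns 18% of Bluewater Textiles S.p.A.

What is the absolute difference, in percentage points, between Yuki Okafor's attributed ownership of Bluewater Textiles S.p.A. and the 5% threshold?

By spousal attribution (R2), Yuki Okafor is treated as also owning Priya Ferreira's interest in Highfield Manufacturing Inc, giving 18% + 63% = 81%.
By spousal attribution (R2), Yuki Okafor is treated as also owning Priya Ferreira's interest in Oakhollow Partners LP, giving 69% + 20% = 89%.
Chain via Highfield Manufacturing Inc. → Talon Media Ltd (R3): 81% × 82% × 15% = 9.963% of Bluewater Textiles S.p.A.
Chain via Oakhollow Partners LP → Beacon Foods Inc. (R3): 89% × 38% × 39% = 13.1898% of Bluewater Textiles S.p.A.
Direct interest in Bluewater Textiles S.p.A: 9%.
Aggregating (R1): 9.963% + 13.1898% + 9% = 32.1528%.
32.1528% exceeds the 5% threshold by 27.1528 percentage points.

27.1528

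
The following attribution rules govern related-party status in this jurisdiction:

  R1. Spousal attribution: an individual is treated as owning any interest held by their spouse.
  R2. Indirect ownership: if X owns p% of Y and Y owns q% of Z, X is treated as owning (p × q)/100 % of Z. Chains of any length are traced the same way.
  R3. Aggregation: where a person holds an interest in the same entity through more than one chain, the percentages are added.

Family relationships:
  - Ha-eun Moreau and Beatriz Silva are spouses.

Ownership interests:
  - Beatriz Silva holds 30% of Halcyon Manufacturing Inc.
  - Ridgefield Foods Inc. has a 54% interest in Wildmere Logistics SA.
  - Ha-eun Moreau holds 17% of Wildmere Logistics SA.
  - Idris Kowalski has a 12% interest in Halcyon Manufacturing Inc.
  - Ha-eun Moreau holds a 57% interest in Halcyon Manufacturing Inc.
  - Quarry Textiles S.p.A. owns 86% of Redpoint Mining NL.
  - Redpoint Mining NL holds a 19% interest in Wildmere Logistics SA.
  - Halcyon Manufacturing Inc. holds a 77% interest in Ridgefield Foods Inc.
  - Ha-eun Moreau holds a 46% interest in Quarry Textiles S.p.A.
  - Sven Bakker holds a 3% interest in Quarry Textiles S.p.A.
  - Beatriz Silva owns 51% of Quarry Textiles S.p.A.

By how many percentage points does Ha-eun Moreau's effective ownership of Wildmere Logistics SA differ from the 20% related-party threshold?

By spousal attribution (R1), Ha-eun Moreau is treated as also owning Beatriz Silva's interest in Quarry Textiles S.p.A, giving 46% + 51% = 97%.
By spousal attribution (R1), Ha-eun Moreau is treated as also owning Beatriz Silva's interest in Halcyon Manufacturing Inc, giving 57% + 30% = 87%.
Chain via Quarry Textiles S.p.A. → Redpoint Mining NL (R2): 97% × 86% × 19% = 15.8498% of Wildmere Logistics SA.
Chain via Halcyon Manufacturing Inc. → Ridgefield Foods Inc. (R2): 87% × 77% × 54% = 36.1746% of Wildmere Logistics SA.
Direct interest in Wildmere Logistics SA: 17%.
Aggregating (R3): 15.8498% + 36.1746% + 17% = 69.0244%.
69.0244% exceeds the 20% threshold by 49.0244 percentage points.

49.0244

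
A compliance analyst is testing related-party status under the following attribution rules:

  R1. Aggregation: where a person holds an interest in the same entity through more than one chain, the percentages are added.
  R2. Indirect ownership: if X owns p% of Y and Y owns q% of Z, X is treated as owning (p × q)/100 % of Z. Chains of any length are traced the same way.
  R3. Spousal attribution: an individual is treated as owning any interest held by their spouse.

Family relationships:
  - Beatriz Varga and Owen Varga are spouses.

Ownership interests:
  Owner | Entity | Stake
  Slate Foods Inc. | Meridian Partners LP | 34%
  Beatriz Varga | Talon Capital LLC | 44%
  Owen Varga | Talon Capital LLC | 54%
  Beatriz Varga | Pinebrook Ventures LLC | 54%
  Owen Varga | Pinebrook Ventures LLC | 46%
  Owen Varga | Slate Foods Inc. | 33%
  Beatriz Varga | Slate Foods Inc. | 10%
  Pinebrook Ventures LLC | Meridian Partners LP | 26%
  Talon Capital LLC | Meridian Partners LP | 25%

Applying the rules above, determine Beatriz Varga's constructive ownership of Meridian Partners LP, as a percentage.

65.12%

By spousal attribution (R3), Beatriz Varga is treated as also owning Owen Varga's interest in Talon Capital LLC, giving 44% + 54% = 98%.
By spousal attribution (R3), Beatriz Varga is treated as also owning Owen Varga's interest in Slate Foods Inc, giving 10% + 33% = 43%.
By spousal attribution (R3), Beatriz Varga is treated as also owning Owen Varga's interest in Pinebrook Ventures LLC, giving 54% + 46% = 100%.
Chain via Talon Capital LLC (R2): 98% × 25% = 24.5% of Meridian Partners LP.
Chain via Slate Foods Inc. (R2): 43% × 34% = 14.62% of Meridian Partners LP.
Chain via Pinebrook Ventures LLC (R2): 100% × 26% = 26% of Meridian Partners LP.
Aggregating (R1): 24.5% + 14.62% + 26% = 65.12%.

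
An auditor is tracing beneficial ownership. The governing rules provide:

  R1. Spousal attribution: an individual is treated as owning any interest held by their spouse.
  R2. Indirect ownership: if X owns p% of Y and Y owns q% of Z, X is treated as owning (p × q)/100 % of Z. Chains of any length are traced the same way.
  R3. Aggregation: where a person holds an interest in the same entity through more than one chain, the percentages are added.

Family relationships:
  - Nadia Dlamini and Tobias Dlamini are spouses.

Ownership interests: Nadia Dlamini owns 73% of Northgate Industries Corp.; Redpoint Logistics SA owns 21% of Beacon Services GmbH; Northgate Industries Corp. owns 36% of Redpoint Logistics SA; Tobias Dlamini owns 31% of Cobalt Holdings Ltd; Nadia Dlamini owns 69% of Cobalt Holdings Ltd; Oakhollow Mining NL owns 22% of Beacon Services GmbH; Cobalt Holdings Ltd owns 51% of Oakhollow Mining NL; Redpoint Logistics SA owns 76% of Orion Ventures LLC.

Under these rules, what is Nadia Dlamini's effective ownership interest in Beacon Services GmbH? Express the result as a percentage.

By spousal attribution (R1), Nadia Dlamini is treated as also owning Tobias Dlamini's interest in Cobalt Holdings Ltd, giving 69% + 31% = 100%.
Chain via Northgate Industries Corp. → Redpoint Logistics SA (R2): 73% × 36% × 21% = 5.5188% of Beacon Services GmbH.
Chain via Cobalt Holdings Ltd → Oakhollow Mining NL (R2): 100% × 51% × 22% = 11.22% of Beacon Services GmbH.
Aggregating (R3): 5.5188% + 11.22% = 16.7388%.

16.7388%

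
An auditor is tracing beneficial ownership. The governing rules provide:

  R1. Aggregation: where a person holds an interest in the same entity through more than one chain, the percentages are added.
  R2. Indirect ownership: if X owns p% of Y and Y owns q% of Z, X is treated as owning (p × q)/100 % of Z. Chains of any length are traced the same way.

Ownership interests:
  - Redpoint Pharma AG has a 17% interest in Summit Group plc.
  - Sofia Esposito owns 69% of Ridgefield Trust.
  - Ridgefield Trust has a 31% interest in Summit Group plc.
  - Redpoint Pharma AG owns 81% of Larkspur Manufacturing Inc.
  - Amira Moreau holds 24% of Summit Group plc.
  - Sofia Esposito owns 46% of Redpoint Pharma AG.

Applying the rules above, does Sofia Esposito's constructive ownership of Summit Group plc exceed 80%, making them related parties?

No

Chain via Ridgefield Trust (R2): 69% × 31% = 21.39% of Summit Group plc.
Chain via Redpoint Pharma AG (R2): 46% × 17% = 7.82% of Summit Group plc.
Aggregating (R1): 21.39% + 7.82% = 29.21%.
29.21% does not exceed the 80% threshold, so Sofia is not a related party to Summit Group plc.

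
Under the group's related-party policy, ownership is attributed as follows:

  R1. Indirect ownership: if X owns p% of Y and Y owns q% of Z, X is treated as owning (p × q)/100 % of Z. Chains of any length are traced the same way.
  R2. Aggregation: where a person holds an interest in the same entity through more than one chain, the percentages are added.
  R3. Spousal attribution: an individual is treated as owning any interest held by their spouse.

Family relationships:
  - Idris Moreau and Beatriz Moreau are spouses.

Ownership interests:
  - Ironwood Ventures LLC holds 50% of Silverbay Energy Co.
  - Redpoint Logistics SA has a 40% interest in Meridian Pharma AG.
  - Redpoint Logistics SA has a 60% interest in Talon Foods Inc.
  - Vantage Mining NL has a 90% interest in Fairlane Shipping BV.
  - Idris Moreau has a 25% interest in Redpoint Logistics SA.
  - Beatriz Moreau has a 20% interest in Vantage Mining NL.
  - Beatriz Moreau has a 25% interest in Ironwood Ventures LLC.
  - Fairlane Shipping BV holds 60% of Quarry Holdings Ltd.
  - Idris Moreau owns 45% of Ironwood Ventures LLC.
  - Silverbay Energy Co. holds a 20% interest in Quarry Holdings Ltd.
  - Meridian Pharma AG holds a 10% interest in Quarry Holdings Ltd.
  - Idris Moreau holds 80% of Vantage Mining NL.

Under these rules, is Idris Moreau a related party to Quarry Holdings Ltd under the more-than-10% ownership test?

By spousal attribution (R3), Idris Moreau is treated as also owning Beatriz Moreau's interest in Ironwood Ventures LLC, giving 45% + 25% = 70%.
By spousal attribution (R3), Idris Moreau is treated as also owning Beatriz Moreau's interest in Vantage Mining NL, giving 80% + 20% = 100%.
Chain via Ironwood Ventures LLC → Silverbay Energy Co. (R1): 70% × 50% × 20% = 7% of Quarry Holdings Ltd.
Chain via Redpoint Logistics SA → Meridian Pharma AG (R1): 25% × 40% × 10% = 1% of Quarry Holdings Ltd.
Chain via Vantage Mining NL → Fairlane Shipping BV (R1): 100% × 90% × 60% = 54% of Quarry Holdings Ltd.
Aggregating (R2): 7% + 1% + 54% = 62%.
62% exceeds the 10% threshold, so Idris is a related party to Quarry Holdings Ltd.

Yes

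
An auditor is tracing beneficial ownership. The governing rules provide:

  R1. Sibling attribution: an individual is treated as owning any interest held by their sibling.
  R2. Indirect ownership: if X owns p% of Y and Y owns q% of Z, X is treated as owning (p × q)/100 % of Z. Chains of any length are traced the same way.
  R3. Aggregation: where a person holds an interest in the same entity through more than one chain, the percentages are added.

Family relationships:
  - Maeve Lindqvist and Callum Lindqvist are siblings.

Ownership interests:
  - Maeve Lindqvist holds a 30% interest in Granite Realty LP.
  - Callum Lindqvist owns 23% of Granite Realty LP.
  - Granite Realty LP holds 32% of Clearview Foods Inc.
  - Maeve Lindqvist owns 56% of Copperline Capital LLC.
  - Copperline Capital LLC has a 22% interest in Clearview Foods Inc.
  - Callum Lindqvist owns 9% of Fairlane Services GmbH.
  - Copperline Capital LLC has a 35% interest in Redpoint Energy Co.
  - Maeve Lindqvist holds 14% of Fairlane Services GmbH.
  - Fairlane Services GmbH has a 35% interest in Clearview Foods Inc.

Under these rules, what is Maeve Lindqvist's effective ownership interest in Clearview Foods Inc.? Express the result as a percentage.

By sibling attribution (R1), Maeve Lindqvist is treated as also owning Callum Lindqvist's interest in Granite Realty LP, giving 30% + 23% = 53%.
By sibling attribution (R1), Maeve Lindqvist is treated as also owning Callum Lindqvist's interest in Fairlane Services GmbH, giving 14% + 9% = 23%.
Chain via Copperline Capital LLC (R2): 56% × 22% = 12.32% of Clearview Foods Inc.
Chain via Granite Realty LP (R2): 53% × 32% = 16.96% of Clearview Foods Inc.
Chain via Fairlane Services GmbH (R2): 23% × 35% = 8.05% of Clearview Foods Inc.
Aggregating (R3): 12.32% + 16.96% + 8.05% = 37.33%.

37.33%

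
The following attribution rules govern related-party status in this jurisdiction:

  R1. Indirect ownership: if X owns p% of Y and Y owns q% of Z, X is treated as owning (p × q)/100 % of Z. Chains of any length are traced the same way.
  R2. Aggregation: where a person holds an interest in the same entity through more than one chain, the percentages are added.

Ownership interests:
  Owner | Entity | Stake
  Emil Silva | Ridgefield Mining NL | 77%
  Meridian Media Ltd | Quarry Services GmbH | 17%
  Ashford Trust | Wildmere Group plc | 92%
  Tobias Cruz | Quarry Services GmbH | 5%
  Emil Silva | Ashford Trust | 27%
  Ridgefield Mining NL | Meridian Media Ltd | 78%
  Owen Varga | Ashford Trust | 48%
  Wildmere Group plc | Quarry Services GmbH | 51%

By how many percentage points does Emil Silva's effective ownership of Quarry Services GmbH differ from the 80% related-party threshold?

57.1214

Chain via Ashford Trust → Wildmere Group plc (R1): 27% × 92% × 51% = 12.6684% of Quarry Services GmbH.
Chain via Ridgefield Mining NL → Meridian Media Ltd (R1): 77% × 78% × 17% = 10.2102% of Quarry Services GmbH.
Aggregating (R2): 12.6684% + 10.2102% = 22.8786%.
22.8786% falls short of the 80% threshold by 57.1214 percentage points.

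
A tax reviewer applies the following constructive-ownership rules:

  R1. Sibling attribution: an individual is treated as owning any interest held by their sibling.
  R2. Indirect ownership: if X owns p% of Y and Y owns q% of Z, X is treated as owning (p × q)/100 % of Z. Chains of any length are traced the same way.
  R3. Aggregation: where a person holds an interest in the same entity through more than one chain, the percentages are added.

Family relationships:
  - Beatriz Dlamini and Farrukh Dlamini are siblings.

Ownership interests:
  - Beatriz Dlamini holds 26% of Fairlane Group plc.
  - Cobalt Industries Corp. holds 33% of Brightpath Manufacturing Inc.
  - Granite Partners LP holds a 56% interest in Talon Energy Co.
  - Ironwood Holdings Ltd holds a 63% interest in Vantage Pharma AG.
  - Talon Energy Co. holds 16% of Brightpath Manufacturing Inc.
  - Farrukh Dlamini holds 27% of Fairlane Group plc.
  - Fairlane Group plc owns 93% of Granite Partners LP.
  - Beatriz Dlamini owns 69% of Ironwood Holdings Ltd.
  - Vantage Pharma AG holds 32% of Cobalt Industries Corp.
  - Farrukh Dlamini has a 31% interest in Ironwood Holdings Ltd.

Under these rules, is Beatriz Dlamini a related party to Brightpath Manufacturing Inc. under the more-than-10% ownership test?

By sibling attribution (R1), Beatriz Dlamini is treated as also owning Farrukh Dlamini's interest in Fairlane Group plc, giving 26% + 27% = 53%.
By sibling attribution (R1), Beatriz Dlamini is treated as also owning Farrukh Dlamini's interest in Ironwood Holdings Ltd, giving 69% + 31% = 100%.
Chain via Fairlane Group plc → Granite Partners LP → Talon Energy Co. (R2): 53% × 93% × 56% × 16% = 4.416384% of Brightpath Manufacturing Inc.
Chain via Ironwood Holdings Ltd → Vantage Pharma AG → Cobalt Industries Corp. (R2): 100% × 63% × 32% × 33% = 6.6528% of Brightpath Manufacturing Inc.
Aggregating (R3): 4.416384% + 6.6528% = 11.069184%.
11.069184% exceeds the 10% threshold, so Beatriz is a related party to Brightpath Manufacturing Inc.

Yes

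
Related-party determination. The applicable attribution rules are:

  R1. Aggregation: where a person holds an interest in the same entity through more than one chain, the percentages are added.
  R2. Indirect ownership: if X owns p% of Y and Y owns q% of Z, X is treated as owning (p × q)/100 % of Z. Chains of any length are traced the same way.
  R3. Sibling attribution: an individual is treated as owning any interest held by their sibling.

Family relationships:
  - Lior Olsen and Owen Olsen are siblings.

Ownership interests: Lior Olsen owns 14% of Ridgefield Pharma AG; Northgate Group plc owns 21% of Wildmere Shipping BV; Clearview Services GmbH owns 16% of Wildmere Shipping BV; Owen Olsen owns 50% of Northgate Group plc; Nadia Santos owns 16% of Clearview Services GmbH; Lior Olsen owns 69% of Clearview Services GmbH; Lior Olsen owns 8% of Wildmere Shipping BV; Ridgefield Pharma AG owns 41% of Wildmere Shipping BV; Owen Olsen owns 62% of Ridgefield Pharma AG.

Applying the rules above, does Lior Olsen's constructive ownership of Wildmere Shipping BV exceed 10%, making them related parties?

By sibling attribution (R3), Lior Olsen is treated as also owning Owen Olsen's interest in Ridgefield Pharma AG, giving 14% + 62% = 76%.
By sibling attribution (R3), Lior Olsen is treated as owning Owen Olsen's 50% interest in Northgate Group plc.
Chain via Ridgefield Pharma AG (R2): 76% × 41% = 31.16% of Wildmere Shipping BV.
Chain via Clearview Services GmbH (R2): 69% × 16% = 11.04% of Wildmere Shipping BV.
Direct interest in Wildmere Shipping BV: 8%.
Chain via Northgate Group plc (R2): 50% × 21% = 10.5% of Wildmere Shipping BV.
Aggregating (R1): 31.16% + 11.04% + 8% + 10.5% = 60.7%.
60.7% exceeds the 10% threshold, so Lior is a related party to Wildmere Shipping BV.

Yes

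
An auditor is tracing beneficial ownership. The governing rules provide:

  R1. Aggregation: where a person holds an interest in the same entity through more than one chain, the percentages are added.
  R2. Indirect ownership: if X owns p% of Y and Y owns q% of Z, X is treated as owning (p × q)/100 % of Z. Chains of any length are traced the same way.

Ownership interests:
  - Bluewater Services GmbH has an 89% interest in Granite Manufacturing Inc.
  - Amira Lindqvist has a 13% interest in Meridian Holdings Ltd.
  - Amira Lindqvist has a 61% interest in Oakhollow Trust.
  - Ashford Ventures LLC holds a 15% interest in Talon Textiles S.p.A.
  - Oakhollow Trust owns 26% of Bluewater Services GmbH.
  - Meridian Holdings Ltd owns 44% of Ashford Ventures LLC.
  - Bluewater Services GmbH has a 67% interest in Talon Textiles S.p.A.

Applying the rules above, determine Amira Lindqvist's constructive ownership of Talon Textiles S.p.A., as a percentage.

Chain via Meridian Holdings Ltd → Ashford Ventures LLC (R2): 13% × 44% × 15% = 0.858% of Talon Textiles S.p.A.
Chain via Oakhollow Trust → Bluewater Services GmbH (R2): 61% × 26% × 67% = 10.6262% of Talon Textiles S.p.A.
Aggregating (R1): 0.858% + 10.6262% = 11.4842%.

11.4842%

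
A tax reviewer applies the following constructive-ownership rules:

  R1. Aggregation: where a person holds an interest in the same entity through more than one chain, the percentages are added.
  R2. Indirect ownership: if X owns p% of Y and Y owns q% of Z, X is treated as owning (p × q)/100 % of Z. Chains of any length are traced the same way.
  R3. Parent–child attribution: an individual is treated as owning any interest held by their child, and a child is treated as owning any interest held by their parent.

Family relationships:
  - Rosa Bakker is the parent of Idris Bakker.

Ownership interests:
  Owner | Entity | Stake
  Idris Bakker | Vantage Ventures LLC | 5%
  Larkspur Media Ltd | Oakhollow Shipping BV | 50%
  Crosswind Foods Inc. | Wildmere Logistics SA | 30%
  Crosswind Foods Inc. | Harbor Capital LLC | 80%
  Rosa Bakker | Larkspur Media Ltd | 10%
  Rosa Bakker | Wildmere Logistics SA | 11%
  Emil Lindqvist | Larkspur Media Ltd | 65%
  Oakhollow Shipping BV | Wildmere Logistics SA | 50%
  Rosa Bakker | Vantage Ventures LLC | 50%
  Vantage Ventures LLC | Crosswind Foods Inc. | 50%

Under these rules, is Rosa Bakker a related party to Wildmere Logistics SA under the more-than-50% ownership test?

No

By parent–child attribution (R3), Rosa Bakker is treated as also owning Idris Bakker's interest in Vantage Ventures LLC, giving 50% + 5% = 55%.
Chain via Larkspur Media Ltd → Oakhollow Shipping BV (R2): 10% × 50% × 50% = 2.5% of Wildmere Logistics SA.
Chain via Vantage Ventures LLC → Crosswind Foods Inc. (R2): 55% × 50% × 30% = 8.25% of Wildmere Logistics SA.
Direct interest in Wildmere Logistics SA: 11%.
Aggregating (R1): 2.5% + 8.25% + 11% = 21.75%.
21.75% does not exceed the 50% threshold, so Rosa is not a related party to Wildmere Logistics SA.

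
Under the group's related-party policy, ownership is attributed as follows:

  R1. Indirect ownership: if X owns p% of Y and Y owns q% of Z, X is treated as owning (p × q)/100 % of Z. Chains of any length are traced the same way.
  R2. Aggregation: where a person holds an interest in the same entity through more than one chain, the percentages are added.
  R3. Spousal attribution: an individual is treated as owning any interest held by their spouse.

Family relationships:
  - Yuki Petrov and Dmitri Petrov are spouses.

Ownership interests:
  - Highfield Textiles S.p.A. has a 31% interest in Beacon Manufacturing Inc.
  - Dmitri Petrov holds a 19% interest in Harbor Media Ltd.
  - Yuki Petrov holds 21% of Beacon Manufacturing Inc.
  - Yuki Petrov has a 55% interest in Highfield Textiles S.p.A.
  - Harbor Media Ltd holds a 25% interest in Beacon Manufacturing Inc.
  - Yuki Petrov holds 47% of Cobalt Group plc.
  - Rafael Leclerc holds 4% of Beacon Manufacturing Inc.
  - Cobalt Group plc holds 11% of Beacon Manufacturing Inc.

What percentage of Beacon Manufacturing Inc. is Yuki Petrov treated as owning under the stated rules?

By spousal attribution (R3), Yuki Petrov is treated as owning Dmitri Petrov's 19% interest in Harbor Media Ltd.
Chain via Highfield Textiles S.p.A. (R1): 55% × 31% = 17.05% of Beacon Manufacturing Inc.
Chain via Cobalt Group plc (R1): 47% × 11% = 5.17% of Beacon Manufacturing Inc.
Direct interest in Beacon Manufacturing Inc: 21%.
Chain via Harbor Media Ltd (R1): 19% × 25% = 4.75% of Beacon Manufacturing Inc.
Aggregating (R2): 17.05% + 5.17% + 21% + 4.75% = 47.97%.

47.97%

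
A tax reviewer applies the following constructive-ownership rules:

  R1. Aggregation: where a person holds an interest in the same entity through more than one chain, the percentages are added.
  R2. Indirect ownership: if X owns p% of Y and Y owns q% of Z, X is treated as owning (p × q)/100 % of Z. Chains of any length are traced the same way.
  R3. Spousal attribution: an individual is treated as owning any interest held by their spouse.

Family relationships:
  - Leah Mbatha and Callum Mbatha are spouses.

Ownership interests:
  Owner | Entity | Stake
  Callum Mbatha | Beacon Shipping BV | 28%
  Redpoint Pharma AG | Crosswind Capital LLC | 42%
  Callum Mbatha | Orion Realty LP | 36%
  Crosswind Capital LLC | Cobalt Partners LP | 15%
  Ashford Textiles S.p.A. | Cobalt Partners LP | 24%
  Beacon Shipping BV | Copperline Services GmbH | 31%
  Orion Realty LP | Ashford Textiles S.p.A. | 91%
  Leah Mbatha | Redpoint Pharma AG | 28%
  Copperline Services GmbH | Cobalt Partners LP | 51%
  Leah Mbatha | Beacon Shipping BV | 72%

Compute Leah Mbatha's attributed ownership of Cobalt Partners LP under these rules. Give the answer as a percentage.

By spousal attribution (R3), Leah Mbatha is treated as also owning Callum Mbatha's interest in Beacon Shipping BV, giving 72% + 28% = 100%.
By spousal attribution (R3), Leah Mbatha is treated as owning Callum Mbatha's 36% interest in Orion Realty LP.
Chain via Beacon Shipping BV → Copperline Services GmbH (R2): 100% × 31% × 51% = 15.81% of Cobalt Partners LP.
Chain via Redpoint Pharma AG → Crosswind Capital LLC (R2): 28% × 42% × 15% = 1.764% of Cobalt Partners LP.
Chain via Orion Realty LP → Ashford Textiles S.p.A. (R2): 36% × 91% × 24% = 7.8624% of Cobalt Partners LP.
Aggregating (R1): 15.81% + 1.764% + 7.8624% = 25.4364%.

25.4364%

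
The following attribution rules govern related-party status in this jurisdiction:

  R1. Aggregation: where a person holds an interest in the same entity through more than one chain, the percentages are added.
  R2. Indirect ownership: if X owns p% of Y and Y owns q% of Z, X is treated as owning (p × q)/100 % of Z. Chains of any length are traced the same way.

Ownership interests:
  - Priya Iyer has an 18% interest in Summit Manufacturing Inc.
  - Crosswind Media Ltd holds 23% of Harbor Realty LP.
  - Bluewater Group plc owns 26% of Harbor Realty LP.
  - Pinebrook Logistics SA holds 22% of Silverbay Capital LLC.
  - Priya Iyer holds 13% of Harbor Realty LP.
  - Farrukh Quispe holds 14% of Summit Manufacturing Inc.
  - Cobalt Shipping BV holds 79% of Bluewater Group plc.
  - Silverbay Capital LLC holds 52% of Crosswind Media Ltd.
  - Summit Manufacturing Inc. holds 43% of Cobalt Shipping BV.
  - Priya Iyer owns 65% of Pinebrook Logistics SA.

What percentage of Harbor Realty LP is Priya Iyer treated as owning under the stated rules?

16.300076%

Chain via Pinebrook Logistics SA → Silverbay Capital LLC → Crosswind Media Ltd (R2): 65% × 22% × 52% × 23% = 1.71028% of Harbor Realty LP.
Chain via Summit Manufacturing Inc. → Cobalt Shipping BV → Bluewater Group plc (R2): 18% × 43% × 79% × 26% = 1.589796% of Harbor Realty LP.
Direct interest in Harbor Realty LP: 13%.
Aggregating (R1): 1.71028% + 1.589796% + 13% = 16.300076%.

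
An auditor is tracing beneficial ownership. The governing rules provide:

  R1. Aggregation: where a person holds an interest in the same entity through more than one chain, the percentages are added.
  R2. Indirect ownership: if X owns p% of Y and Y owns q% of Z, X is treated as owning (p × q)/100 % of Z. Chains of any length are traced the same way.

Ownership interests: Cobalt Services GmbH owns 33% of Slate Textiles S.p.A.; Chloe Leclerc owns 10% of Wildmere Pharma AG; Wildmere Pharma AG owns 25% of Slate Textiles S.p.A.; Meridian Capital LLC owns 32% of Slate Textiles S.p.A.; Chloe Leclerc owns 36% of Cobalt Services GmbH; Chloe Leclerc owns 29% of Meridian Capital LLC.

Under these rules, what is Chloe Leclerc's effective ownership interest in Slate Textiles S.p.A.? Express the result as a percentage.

Chain via Wildmere Pharma AG (R2): 10% × 25% = 2.5% of Slate Textiles S.p.A.
Chain via Cobalt Services GmbH (R2): 36% × 33% = 11.88% of Slate Textiles S.p.A.
Chain via Meridian Capital LLC (R2): 29% × 32% = 9.28% of Slate Textiles S.p.A.
Aggregating (R1): 2.5% + 11.88% + 9.28% = 23.66%.

23.66%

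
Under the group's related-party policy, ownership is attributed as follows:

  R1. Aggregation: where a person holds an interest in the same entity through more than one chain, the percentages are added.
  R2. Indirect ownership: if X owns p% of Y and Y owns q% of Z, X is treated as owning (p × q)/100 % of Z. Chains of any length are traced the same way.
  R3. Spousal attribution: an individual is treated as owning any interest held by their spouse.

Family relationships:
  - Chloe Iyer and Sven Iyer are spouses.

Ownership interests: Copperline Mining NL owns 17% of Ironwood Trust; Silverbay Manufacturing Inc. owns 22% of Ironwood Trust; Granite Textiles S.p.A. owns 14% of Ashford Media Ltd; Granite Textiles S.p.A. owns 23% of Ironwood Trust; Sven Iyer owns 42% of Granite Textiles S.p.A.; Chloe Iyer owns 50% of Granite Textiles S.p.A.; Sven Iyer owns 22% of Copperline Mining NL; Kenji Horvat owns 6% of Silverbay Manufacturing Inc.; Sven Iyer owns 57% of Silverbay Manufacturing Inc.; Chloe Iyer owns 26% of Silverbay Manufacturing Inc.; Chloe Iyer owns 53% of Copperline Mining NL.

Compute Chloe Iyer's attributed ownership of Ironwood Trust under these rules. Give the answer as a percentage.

By spousal attribution (R3), Chloe Iyer is treated as also owning Sven Iyer's interest in Silverbay Manufacturing Inc, giving 26% + 57% = 83%.
By spousal attribution (R3), Chloe Iyer is treated as also owning Sven Iyer's interest in Granite Textiles S.p.A, giving 50% + 42% = 92%.
By spousal attribution (R3), Chloe Iyer is treated as also owning Sven Iyer's interest in Copperline Mining NL, giving 53% + 22% = 75%.
Chain via Silverbay Manufacturing Inc. (R2): 83% × 22% = 18.26% of Ironwood Trust.
Chain via Granite Textiles S.p.A. (R2): 92% × 23% = 21.16% of Ironwood Trust.
Chain via Copperline Mining NL (R2): 75% × 17% = 12.75% of Ironwood Trust.
Aggregating (R1): 18.26% + 21.16% + 12.75% = 52.17%.

52.17%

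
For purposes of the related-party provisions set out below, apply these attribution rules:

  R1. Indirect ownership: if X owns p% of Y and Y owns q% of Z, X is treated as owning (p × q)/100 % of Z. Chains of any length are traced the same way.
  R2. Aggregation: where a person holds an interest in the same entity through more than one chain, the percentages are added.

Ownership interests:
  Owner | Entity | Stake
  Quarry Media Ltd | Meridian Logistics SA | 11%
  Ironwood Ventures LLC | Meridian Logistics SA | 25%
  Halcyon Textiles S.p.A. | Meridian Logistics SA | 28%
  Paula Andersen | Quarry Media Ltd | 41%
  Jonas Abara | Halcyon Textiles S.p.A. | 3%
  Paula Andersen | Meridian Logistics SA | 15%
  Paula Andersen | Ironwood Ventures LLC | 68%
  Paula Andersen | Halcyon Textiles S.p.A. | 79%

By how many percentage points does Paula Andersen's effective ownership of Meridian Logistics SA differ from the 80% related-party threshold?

Chain via Ironwood Ventures LLC (R1): 68% × 25% = 17% of Meridian Logistics SA.
Chain via Quarry Media Ltd (R1): 41% × 11% = 4.51% of Meridian Logistics SA.
Chain via Halcyon Textiles S.p.A. (R1): 79% × 28% = 22.12% of Meridian Logistics SA.
Direct interest in Meridian Logistics SA: 15%.
Aggregating (R2): 17% + 4.51% + 22.12% + 15% = 58.63%.
58.63% falls short of the 80% threshold by 21.37 percentage points.

21.37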